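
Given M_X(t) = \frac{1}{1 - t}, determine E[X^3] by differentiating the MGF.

To find E[X^3], compute M^(3)(0):
M^(1)(t) = \frac{1}{\left(1 - t\right)^{2}}
M^(2)(t) = \frac{2}{\left(1 - t\right)^{3}}
M^(3)(t) = \frac{6}{\left(1 - t\right)^{4}}
M^(3)(0) = 6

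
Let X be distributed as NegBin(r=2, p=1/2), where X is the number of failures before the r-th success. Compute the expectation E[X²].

Using the identity E[X²] = Var(X) + (E[X])²:
E[X] = 2
Var(X) = 4
E[X²] = 4 + (2)²
= 8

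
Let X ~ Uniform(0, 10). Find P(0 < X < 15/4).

P(0 < X < 15/4) = ∫_{0}^{15/4} f(x) dx
where f(x) = \frac{1}{10}
= \frac{3}{8}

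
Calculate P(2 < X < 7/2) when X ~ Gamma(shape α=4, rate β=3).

P(2 < X < 7/2) = ∫_{2}^{7/2} f(x) dx
where f(x) = \frac{27 x^{3} e^{- 3 x}}{2}
= - \frac{4153}{16 e^{\frac{21}{2}}} + \frac{61}{e^{6}}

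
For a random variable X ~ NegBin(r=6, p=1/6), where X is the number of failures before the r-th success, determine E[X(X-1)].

E[X(X-1)] = E[X² - X] = E[X²] - E[X]
E[X] = 30
E[X²] = Var(X) + (E[X])² = 180 + (30)² = 1080
E[X(X-1)] = 1080 - 30 = 1050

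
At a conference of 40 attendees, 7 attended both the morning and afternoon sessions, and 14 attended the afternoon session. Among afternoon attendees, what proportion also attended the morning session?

P(A ∩ B) = 7/40
P(B) = 14/40 = 7/20
P(A|B) = P(A ∩ B) / P(B) = (7/40) / (7/20) = 1/2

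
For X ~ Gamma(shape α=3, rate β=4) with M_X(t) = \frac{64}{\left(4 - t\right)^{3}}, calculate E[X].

To find E[X], compute M^(1)(0):
M^(1)(t) = \frac{192}{\left(4 - t\right)^{4}}
M^(1)(0) = \frac{3}{4}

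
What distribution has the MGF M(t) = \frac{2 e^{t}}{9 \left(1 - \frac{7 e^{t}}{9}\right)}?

The MGF M(t) = \frac{2 e^{t}}{9 \left(1 - \frac{7 e^{t}}{9}\right)} is the standard form for the Geometric distribution.
Comparing with the known MGF formula identifies: Geometric(p=2/9), X = trial number of first success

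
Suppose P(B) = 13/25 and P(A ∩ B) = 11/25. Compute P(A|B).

P(A|B) = P(A ∩ B) / P(B)
= (11/25) / (13/25)
= 11/13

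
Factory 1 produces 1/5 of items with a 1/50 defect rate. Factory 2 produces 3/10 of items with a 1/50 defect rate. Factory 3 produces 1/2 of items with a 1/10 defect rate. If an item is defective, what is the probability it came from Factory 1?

Using Bayes' theorem:
P(F1) = 1/5, P(D|F1) = 1/50
P(F2) = 3/10, P(D|F2) = 1/50
P(F3) = 1/2, P(D|F3) = 1/10
P(D) = P(D|F1)P(F1) + P(D|F2)P(F2) + P(D|F3)P(F3)
     = \frac{3}{50}
P(F1|D) = P(D|F1)P(F1) / P(D)
= \frac{1}{15}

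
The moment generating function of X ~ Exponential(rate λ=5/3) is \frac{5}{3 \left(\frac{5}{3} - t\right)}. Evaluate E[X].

To find E[X], compute M^(1)(0):
M^(1)(t) = \frac{5}{3 \left(\frac{5}{3} - t\right)^{2}}
M^(1)(0) = \frac{3}{5}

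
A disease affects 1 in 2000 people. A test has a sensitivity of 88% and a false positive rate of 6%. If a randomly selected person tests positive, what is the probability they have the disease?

Let D = the rare event, + = positive/flagged.
P(D) = 1/2000
P(+|D) = 88/100 = 22/25
P(+|D') = 6/100 = 3/50
P(+) = P(+|D)P(D) + P(+|D')P(D')
     = \frac{22}{25} × \frac{1}{2000} + \frac{3}{50} × \frac{1999}{2000}
     = \frac{6041}{100000}
P(D|+) = P(+|D)P(D)/P(+) = \frac{44}{6041}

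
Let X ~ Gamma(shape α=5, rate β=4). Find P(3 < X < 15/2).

P(3 < X < 15/2) = ∫_{3}^{15/2} f(x) dx
where f(x) = \frac{128 x^{4} e^{- 4 x}}{3}
= \frac{-38731 + 1237 e^{18}}{e^{30}}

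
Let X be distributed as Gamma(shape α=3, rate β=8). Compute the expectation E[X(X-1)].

E[X(X-1)] = E[X² - X] = E[X²] - E[X]
E[X] = \frac{3}{8}
E[X²] = Var(X) + (E[X])² = \frac{3}{64} + (\frac{3}{8})² = \frac{3}{16}
E[X(X-1)] = \frac{3}{16} - \frac{3}{8} = - \frac{3}{16}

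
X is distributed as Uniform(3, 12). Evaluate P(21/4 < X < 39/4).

P(21/4 < X < 39/4) = ∫_{21/4}^{39/4} f(x) dx
where f(x) = \frac{1}{9}
= \frac{1}{2}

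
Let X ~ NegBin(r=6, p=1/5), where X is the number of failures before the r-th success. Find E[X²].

Using the identity E[X²] = Var(X) + (E[X])²:
E[X] = 24
Var(X) = 120
E[X²] = 120 + (24)²
= 696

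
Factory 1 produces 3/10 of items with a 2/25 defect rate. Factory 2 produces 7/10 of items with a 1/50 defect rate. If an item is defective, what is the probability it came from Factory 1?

Using Bayes' theorem:
P(F1) = 3/10, P(D|F1) = 2/25
P(F2) = 7/10, P(D|F2) = 1/50
P(D) = P(D|F1)P(F1) + P(D|F2)P(F2)
     = \frac{19}{500}
P(F1|D) = P(D|F1)P(F1) / P(D)
= \frac{12}{19}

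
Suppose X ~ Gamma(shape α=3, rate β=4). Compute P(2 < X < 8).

P(2 < X < 8) = ∫_{2}^{8} f(x) dx
where f(x) = 32 x^{2} e^{- 4 x}
= \frac{-545 + 41 e^{24}}{e^{32}}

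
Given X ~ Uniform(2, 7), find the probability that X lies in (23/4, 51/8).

P(23/4 < X < 51/8) = ∫_{23/4}^{51/8} f(x) dx
where f(x) = \frac{1}{5}
= \frac{1}{8}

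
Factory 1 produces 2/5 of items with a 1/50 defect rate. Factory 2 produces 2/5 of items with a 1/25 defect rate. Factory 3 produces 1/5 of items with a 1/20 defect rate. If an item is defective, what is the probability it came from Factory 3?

Using Bayes' theorem:
P(F1) = 2/5, P(D|F1) = 1/50
P(F2) = 2/5, P(D|F2) = 1/25
P(F3) = 1/5, P(D|F3) = 1/20
P(D) = P(D|F1)P(F1) + P(D|F2)P(F2) + P(D|F3)P(F3)
     = \frac{17}{500}
P(F3|D) = P(D|F3)P(F3) / P(D)
= \frac{5}{17}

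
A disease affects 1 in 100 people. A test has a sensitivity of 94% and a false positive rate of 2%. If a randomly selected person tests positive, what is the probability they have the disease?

Let D = the rare event, + = positive/flagged.
P(D) = 1/100
P(+|D) = 94/100 = 47/50
P(+|D') = 2/100 = 1/50
P(+) = P(+|D)P(D) + P(+|D')P(D')
     = \frac{47}{50} × \frac{1}{100} + \frac{1}{50} × \frac{99}{100}
     = \frac{73}{2500}
P(D|+) = P(+|D)P(D)/P(+) = \frac{47}{146}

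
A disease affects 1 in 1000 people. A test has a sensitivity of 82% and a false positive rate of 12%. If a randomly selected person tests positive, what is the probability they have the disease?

Let D = the rare event, + = positive/flagged.
P(D) = 1/1000
P(+|D) = 82/100 = 41/50
P(+|D') = 12/100 = 3/25
P(+) = P(+|D)P(D) + P(+|D')P(D')
     = \frac{41}{50} × \frac{1}{1000} + \frac{3}{25} × \frac{999}{1000}
     = \frac{1207}{10000}
P(D|+) = P(+|D)P(D)/P(+) = \frac{41}{6035}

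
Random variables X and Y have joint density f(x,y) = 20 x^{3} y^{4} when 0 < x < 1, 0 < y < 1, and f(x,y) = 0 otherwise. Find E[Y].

E[Y] = ∫_0^1 ∫_0^1 y × f(x,y) dx dy
= \frac{5}{6}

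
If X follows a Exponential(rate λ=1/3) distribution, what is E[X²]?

Using the identity E[X²] = Var(X) + (E[X])²:
E[X] = 3
Var(X) = 9
E[X²] = 9 + (3)²
= 18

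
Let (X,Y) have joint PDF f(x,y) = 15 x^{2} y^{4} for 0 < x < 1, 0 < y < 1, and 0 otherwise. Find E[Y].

E[Y] = ∫_0^1 ∫_0^1 y × f(x,y) dx dy
= \frac{5}{6}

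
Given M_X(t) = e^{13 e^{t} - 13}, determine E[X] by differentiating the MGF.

To find E[X], compute M^(1)(0):
M^(1)(t) = 13 e^{t} e^{13 e^{t} - 13}
M^(1)(0) = 13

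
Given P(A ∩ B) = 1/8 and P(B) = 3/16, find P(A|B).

P(A|B) = P(A ∩ B) / P(B)
= (1/8) / (3/16)
= 2/3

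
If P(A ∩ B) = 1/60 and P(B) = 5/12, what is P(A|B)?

P(A|B) = P(A ∩ B) / P(B)
= (1/60) / (5/12)
= 1/25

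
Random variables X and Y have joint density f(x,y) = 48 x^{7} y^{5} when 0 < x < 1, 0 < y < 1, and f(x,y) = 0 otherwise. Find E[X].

E[X] = ∫_0^1 ∫_0^1 x × f(x,y) dy dx
= ∫_0^1 ∫_0^1 x × (48 x^{7} y^{5}) dy dx
= \frac{8}{9}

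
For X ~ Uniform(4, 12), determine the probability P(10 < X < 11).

P(10 < X < 11) = ∫_{10}^{11} f(x) dx
where f(x) = \frac{1}{8}
= \frac{1}{8}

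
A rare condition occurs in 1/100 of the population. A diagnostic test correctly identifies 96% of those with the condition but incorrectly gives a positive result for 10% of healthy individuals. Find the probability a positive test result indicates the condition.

Let D = the rare event, + = positive/flagged.
P(D) = 1/100
P(+|D) = 96/100 = 24/25
P(+|D') = 10/100 = 1/10
P(+) = P(+|D)P(D) + P(+|D')P(D')
     = \frac{24}{25} × \frac{1}{100} + \frac{1}{10} × \frac{99}{100}
     = \frac{543}{5000}
P(D|+) = P(+|D)P(D)/P(+) = \frac{16}{181}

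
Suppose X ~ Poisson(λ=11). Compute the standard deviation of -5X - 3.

For X ~ Poisson(λ=11):
Var(X) = 11
SD(X) = √(Var(X)) = √(11) = \sqrt{11}
SD(-5X - 3) = |-5| × SD(X) = 5 × \sqrt{11} = 5 \sqrt{11}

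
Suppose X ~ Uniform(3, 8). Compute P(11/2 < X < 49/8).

P(11/2 < X < 49/8) = ∫_{11/2}^{49/8} f(x) dx
where f(x) = \frac{1}{5}
= \frac{1}{8}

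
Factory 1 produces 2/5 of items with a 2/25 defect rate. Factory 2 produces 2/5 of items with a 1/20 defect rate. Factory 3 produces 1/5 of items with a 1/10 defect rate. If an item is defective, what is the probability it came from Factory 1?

Using Bayes' theorem:
P(F1) = 2/5, P(D|F1) = 2/25
P(F2) = 2/5, P(D|F2) = 1/20
P(F3) = 1/5, P(D|F3) = 1/10
P(D) = P(D|F1)P(F1) + P(D|F2)P(F2) + P(D|F3)P(F3)
     = \frac{9}{125}
P(F1|D) = P(D|F1)P(F1) / P(D)
= \frac{4}{9}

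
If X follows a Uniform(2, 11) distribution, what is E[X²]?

Using the identity E[X²] = Var(X) + (E[X])²:
E[X] = \frac{13}{2}
Var(X) = \frac{27}{4}
E[X²] = \frac{27}{4} + (\frac{13}{2})²
= 49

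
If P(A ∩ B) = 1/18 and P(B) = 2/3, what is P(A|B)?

P(A|B) = P(A ∩ B) / P(B)
= (1/18) / (2/3)
= 1/12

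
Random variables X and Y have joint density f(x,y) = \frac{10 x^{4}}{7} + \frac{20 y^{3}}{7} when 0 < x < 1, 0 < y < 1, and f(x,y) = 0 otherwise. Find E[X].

E[X] = ∫_0^1 ∫_0^1 x × f(x,y) dy dx
= ∫_0^1 ∫_0^1 x × (\frac{10 x^{4}}{7} + \frac{20 y^{3}}{7}) dy dx
= \frac{25}{42}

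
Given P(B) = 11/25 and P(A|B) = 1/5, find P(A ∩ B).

By definition, P(A|B) = P(A ∩ B) / P(B)
So P(A ∩ B) = P(A|B) × P(B)
= 1/5 × 11/25
= 11/125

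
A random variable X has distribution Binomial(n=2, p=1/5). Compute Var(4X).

For X ~ Binomial(n=2, p=1/5):
Var(X) = \frac{8}{25}
Var(4X) = (4)² × Var(X) = 16 × \frac{8}{25} = \frac{128}{25}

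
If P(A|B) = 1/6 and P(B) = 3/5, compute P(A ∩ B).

By definition, P(A|B) = P(A ∩ B) / P(B)
So P(A ∩ B) = P(A|B) × P(B)
= 1/6 × 3/5
= 1/10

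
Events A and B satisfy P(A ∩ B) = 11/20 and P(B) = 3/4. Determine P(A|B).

P(A|B) = P(A ∩ B) / P(B)
= (11/20) / (3/4)
= 11/15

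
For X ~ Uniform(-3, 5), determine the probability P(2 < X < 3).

P(2 < X < 3) = ∫_{2}^{3} f(x) dx
where f(x) = \frac{1}{8}
= \frac{1}{8}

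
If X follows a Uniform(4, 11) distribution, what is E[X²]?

Using the identity E[X²] = Var(X) + (E[X])²:
E[X] = \frac{15}{2}
Var(X) = \frac{49}{12}
E[X²] = \frac{49}{12} + (\frac{15}{2})²
= \frac{181}{3}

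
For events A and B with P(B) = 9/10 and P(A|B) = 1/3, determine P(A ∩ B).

By definition, P(A|B) = P(A ∩ B) / P(B)
So P(A ∩ B) = P(A|B) × P(B)
= 1/3 × 9/10
= 3/10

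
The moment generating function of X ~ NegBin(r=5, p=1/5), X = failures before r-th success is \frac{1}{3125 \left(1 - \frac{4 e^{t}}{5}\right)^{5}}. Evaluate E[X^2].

To find E[X^2], compute M^(2)(0):
M^(1)(t) = \frac{4 e^{t}}{3125 \left(1 - \frac{4 e^{t}}{5}\right)^{6}}
M^(2)(t) = \frac{4 e^{t}}{3125 \left(1 - \frac{4 e^{t}}{5}\right)^{6}} + \frac{96 e^{2 t}}{15625 \left(1 - \frac{4 e^{t}}{5}\right)^{7}}
M^(2)(0) = 500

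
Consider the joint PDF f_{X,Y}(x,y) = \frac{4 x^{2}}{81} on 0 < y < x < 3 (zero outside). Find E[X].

f_X(x) = ∫_0^x \frac{4 x^{2}}{81} dy = \frac{4 x^{3}}{81}
E[X] = ∫_0^3 x × (\frac{4 x^{3}}{81}) dx = \frac{12}{5}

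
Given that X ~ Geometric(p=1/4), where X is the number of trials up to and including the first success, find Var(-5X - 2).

For X ~ Geometric(p=1/4), where X is the number of trials up to and including the first success:
Var(X) = 12
Var(-5X - 2) = (-5)² × Var(X) = 25 × 12 = 300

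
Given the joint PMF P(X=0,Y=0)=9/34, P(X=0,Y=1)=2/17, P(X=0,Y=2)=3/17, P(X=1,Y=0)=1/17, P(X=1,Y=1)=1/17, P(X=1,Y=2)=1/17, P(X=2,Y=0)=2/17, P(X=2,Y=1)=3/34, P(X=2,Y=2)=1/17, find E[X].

First find marginal of X:
P(X=0) = 19/34
P(X=1) = 3/17
P(X=2) = 9/34
E[X] = 0 × 19/34 + 1 × 3/17 + 2 × 9/34 = 12/17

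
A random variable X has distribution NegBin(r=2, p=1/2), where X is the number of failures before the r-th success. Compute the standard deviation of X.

For X ~ NegBin(r=2, p=1/2), where X is the number of failures before the r-th success:
Var(X) = 4
SD(X) = √(Var(X)) = √(4) = 2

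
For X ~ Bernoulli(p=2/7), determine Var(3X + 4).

For X ~ Bernoulli(p=2/7):
Var(X) = \frac{10}{49}
Var(3X + 4) = (3)² × Var(X) = 9 × \frac{10}{49} = \frac{90}{49}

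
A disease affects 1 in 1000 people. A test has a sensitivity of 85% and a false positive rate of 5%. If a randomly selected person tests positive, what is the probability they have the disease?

Let D = the rare event, + = positive/flagged.
P(D) = 1/1000
P(+|D) = 85/100 = 17/20
P(+|D') = 5/100 = 1/20
P(+) = P(+|D)P(D) + P(+|D')P(D')
     = \frac{17}{20} × \frac{1}{1000} + \frac{1}{20} × \frac{999}{1000}
     = \frac{127}{2500}
P(D|+) = P(+|D)P(D)/P(+) = \frac{17}{1016}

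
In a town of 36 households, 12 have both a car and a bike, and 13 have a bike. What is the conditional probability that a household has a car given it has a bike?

P(A ∩ B) = 12/36 = 1/3
P(B) = 13/36
P(A|B) = P(A ∩ B) / P(B) = (1/3) / (13/36) = 12/13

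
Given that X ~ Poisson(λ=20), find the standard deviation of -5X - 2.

For X ~ Poisson(λ=20):
Var(X) = 20
SD(X) = √(Var(X)) = √(20) = 2 \sqrt{5}
SD(-5X - 2) = |-5| × SD(X) = 5 × 2 \sqrt{5} = 10 \sqrt{5}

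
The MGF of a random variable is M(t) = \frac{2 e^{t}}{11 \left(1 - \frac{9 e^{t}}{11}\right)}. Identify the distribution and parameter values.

The MGF M(t) = \frac{2 e^{t}}{11 \left(1 - \frac{9 e^{t}}{11}\right)} is the standard form for the Geometric distribution.
Comparing with the known MGF formula identifies: Geometric(p=2/11), X = trial number of first success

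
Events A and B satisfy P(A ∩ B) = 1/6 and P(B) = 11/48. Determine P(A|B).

P(A|B) = P(A ∩ B) / P(B)
= (1/6) / (11/48)
= 8/11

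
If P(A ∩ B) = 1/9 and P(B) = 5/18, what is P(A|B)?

P(A|B) = P(A ∩ B) / P(B)
= (1/9) / (5/18)
= 2/5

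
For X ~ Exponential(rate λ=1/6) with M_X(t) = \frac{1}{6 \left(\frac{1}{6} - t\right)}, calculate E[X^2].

To find E[X^2], compute M^(2)(0):
M^(1)(t) = \frac{1}{6 \left(\frac{1}{6} - t\right)^{2}}
M^(2)(t) = \frac{1}{3 \left(\frac{1}{6} - t\right)^{3}}
M^(2)(0) = 72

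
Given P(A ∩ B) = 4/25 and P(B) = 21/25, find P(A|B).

P(A|B) = P(A ∩ B) / P(B)
= (4/25) / (21/25)
= 4/21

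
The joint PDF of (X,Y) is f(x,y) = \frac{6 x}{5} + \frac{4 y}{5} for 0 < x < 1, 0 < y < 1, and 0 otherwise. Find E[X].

E[X] = ∫_0^1 ∫_0^1 x × f(x,y) dy dx
= ∫_0^1 ∫_0^1 x × (\frac{6 x}{5} + \frac{4 y}{5}) dy dx
= \frac{3}{5}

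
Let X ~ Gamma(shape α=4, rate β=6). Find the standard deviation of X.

For X ~ Gamma(shape α=4, rate β=6):
Var(X) = \frac{1}{9}
SD(X) = √(Var(X)) = √(\frac{1}{9}) = \frac{1}{3}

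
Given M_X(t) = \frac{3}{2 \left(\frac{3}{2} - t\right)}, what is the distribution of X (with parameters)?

The MGF M(t) = \frac{3}{2 \left(\frac{3}{2} - t\right)} is the standard form for the Exponential distribution.
Comparing with the known MGF formula identifies: Exponential(rate λ=3/2)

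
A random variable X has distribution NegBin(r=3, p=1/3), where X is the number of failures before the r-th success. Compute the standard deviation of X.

For X ~ NegBin(r=3, p=1/3), where X is the number of failures before the r-th success:
Var(X) = 18
SD(X) = √(Var(X)) = √(18) = 3 \sqrt{2}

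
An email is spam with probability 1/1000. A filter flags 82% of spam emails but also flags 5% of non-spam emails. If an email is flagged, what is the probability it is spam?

Let D = the rare event, + = positive/flagged.
P(D) = 1/1000
P(+|D) = 82/100 = 41/50
P(+|D') = 5/100 = 1/20
P(+) = P(+|D)P(D) + P(+|D')P(D')
     = \frac{41}{50} × \frac{1}{1000} + \frac{1}{20} × \frac{999}{1000}
     = \frac{5077}{100000}
P(D|+) = P(+|D)P(D)/P(+) = \frac{82}{5077}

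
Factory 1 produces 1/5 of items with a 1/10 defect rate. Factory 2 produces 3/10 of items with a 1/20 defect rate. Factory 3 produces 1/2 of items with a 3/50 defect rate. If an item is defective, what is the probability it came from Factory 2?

Using Bayes' theorem:
P(F1) = 1/5, P(D|F1) = 1/10
P(F2) = 3/10, P(D|F2) = 1/20
P(F3) = 1/2, P(D|F3) = 3/50
P(D) = P(D|F1)P(F1) + P(D|F2)P(F2) + P(D|F3)P(F3)
     = \frac{13}{200}
P(F2|D) = P(D|F2)P(F2) / P(D)
= \frac{3}{13}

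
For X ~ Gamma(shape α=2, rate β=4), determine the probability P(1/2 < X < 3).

P(1/2 < X < 3) = ∫_{1/2}^{3} f(x) dx
where f(x) = 16 x e^{- 4 x}
= \frac{-13 + 3 e^{10}}{e^{12}}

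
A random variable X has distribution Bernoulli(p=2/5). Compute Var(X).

For X ~ Bernoulli(p=2/5):
Var(X) = \frac{6}{25}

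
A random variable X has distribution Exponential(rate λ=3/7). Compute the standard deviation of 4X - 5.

For X ~ Exponential(rate λ=3/7):
Var(X) = \frac{49}{9}
SD(X) = √(Var(X)) = √(\frac{49}{9}) = \frac{7}{3}
SD(4X - 5) = |4| × SD(X) = 4 × \frac{7}{3} = \frac{28}{3}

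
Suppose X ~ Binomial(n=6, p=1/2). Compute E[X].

For X ~ Binomial(n=6, p=1/2), the expected value is:
E[X] = 3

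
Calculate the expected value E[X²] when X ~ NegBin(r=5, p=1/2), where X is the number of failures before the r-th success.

Using the identity E[X²] = Var(X) + (E[X])²:
E[X] = 5
Var(X) = 10
E[X²] = 10 + (5)²
= 35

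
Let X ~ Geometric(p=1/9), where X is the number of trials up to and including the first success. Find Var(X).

For X ~ Geometric(p=1/9), where X is the number of trials up to and including the first success:
Var(X) = 72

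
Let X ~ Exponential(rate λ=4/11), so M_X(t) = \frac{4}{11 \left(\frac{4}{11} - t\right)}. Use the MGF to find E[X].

To find E[X], compute M^(1)(0):
M^(1)(t) = \frac{4}{11 \left(\frac{4}{11} - t\right)^{2}}
M^(1)(0) = \frac{11}{4}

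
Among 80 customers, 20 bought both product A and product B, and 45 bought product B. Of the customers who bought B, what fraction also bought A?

P(A ∩ B) = 20/80 = 1/4
P(B) = 45/80 = 9/16
P(A|B) = P(A ∩ B) / P(B) = (1/4) / (9/16) = 4/9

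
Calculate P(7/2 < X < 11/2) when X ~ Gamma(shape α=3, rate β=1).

P(7/2 < X < 11/2) = ∫_{7/2}^{11/2} f(x) dx
where f(x) = \frac{x^{2} e^{- x}}{2}
= \frac{-173 + 85 e^{2}}{8 e^{\frac{11}{2}}}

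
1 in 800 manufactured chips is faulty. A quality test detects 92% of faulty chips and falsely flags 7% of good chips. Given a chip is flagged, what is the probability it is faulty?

Let D = the rare event, + = positive/flagged.
P(D) = 1/800
P(+|D) = 92/100 = 23/25
P(+|D') = 7/100
P(+) = P(+|D)P(D) + P(+|D')P(D')
     = \frac{23}{25} × \frac{1}{800} + \frac{7}{100} × \frac{799}{800}
     = \frac{1137}{16000}
P(D|+) = P(+|D)P(D)/P(+) = \frac{92}{5685}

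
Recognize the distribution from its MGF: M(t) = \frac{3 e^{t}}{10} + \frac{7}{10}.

The MGF M(t) = \frac{3 e^{t}}{10} + \frac{7}{10} is the standard form for the Bernoulli distribution.
Comparing with the known MGF formula identifies: Bernoulli(p=3/10)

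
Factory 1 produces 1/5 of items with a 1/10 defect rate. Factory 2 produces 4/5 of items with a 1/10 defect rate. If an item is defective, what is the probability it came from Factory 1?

Using Bayes' theorem:
P(F1) = 1/5, P(D|F1) = 1/10
P(F2) = 4/5, P(D|F2) = 1/10
P(D) = P(D|F1)P(F1) + P(D|F2)P(F2)
     = \frac{1}{10}
P(F1|D) = P(D|F1)P(F1) / P(D)
= \frac{1}{5}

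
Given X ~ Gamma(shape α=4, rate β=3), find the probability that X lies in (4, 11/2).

P(4 < X < 11/2) = ∫_{4}^{11/2} f(x) dx
where f(x) = \frac{27 x^{3} e^{- 3 x}}{2}
= - \frac{14437}{16 e^{\frac{33}{2}}} + \frac{373}{e^{12}}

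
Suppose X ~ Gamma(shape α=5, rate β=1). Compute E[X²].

Using the identity E[X²] = Var(X) + (E[X])²:
E[X] = 5
Var(X) = 5
E[X²] = 5 + (5)²
= 30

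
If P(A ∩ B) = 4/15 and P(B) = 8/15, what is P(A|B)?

P(A|B) = P(A ∩ B) / P(B)
= (4/15) / (8/15)
= 1/2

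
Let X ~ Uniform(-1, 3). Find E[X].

For X ~ Uniform(-1, 3), the expected value is:
E[X] = 1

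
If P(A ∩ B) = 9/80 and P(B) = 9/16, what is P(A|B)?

P(A|B) = P(A ∩ B) / P(B)
= (9/80) / (9/16)
= 1/5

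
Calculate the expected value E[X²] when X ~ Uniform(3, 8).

Using the identity E[X²] = Var(X) + (E[X])²:
E[X] = \frac{11}{2}
Var(X) = \frac{25}{12}
E[X²] = \frac{25}{12} + (\frac{11}{2})²
= \frac{97}{3}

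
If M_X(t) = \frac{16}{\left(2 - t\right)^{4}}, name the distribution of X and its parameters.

The MGF M(t) = \frac{16}{\left(2 - t\right)^{4}} is the standard form for the Gamma distribution.
Comparing with the known MGF formula identifies: Gamma(shape α=4, rate β=2)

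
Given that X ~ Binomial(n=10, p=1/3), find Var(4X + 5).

For X ~ Binomial(n=10, p=1/3):
Var(X) = \frac{20}{9}
Var(4X + 5) = (4)² × Var(X) = 16 × \frac{20}{9} = \frac{320}{9}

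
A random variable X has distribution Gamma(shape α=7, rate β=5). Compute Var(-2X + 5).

For X ~ Gamma(shape α=7, rate β=5):
Var(X) = \frac{7}{25}
Var(-2X + 5) = (-2)² × Var(X) = 4 × \frac{7}{25} = \frac{28}{25}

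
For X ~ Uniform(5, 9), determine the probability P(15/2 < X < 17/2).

P(15/2 < X < 17/2) = ∫_{15/2}^{17/2} f(x) dx
where f(x) = \frac{1}{4}
= \frac{1}{4}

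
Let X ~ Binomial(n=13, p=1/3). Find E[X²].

Using the identity E[X²] = Var(X) + (E[X])²:
E[X] = \frac{13}{3}
Var(X) = \frac{26}{9}
E[X²] = \frac{26}{9} + (\frac{13}{3})²
= \frac{65}{3}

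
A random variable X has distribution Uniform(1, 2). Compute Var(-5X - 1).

For X ~ Uniform(1, 2):
Var(X) = \frac{1}{12}
Var(-5X - 1) = (-5)² × Var(X) = 25 × \frac{1}{12} = \frac{25}{12}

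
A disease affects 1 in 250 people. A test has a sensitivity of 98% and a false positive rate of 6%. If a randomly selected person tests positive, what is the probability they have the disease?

Let D = the rare event, + = positive/flagged.
P(D) = 1/250
P(+|D) = 98/100 = 49/50
P(+|D') = 6/100 = 3/50
P(+) = P(+|D)P(D) + P(+|D')P(D')
     = \frac{49}{50} × \frac{1}{250} + \frac{3}{50} × \frac{249}{250}
     = \frac{199}{3125}
P(D|+) = P(+|D)P(D)/P(+) = \frac{49}{796}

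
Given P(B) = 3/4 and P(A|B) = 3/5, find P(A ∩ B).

By definition, P(A|B) = P(A ∩ B) / P(B)
So P(A ∩ B) = P(A|B) × P(B)
= 3/5 × 3/4
= 9/20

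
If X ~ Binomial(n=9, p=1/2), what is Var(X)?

For X ~ Binomial(n=9, p=1/2):
Var(X) = \frac{9}{4}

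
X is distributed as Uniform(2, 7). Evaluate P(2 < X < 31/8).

P(2 < X < 31/8) = ∫_{2}^{31/8} f(x) dx
where f(x) = \frac{1}{5}
= \frac{3}{8}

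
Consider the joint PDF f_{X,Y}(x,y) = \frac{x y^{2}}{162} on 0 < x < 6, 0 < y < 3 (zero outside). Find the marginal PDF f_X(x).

f_X(x) = ∫_0^3 f(x,y) dy
= ∫_0^3 \frac{x y^{2}}{162} dy
= \frac{x}{18} for 0 < x < 6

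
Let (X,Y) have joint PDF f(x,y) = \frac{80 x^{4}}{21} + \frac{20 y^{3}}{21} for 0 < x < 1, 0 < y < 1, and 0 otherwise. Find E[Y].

E[Y] = ∫_0^1 ∫_0^1 y × f(x,y) dx dy
= \frac{4}{7}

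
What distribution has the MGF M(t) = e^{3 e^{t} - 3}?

The MGF M(t) = e^{3 e^{t} - 3} is the standard form for the Poisson distribution.
Comparing with the known MGF formula identifies: Poisson(λ=3)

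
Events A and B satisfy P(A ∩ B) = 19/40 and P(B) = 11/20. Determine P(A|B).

P(A|B) = P(A ∩ B) / P(B)
= (19/40) / (11/20)
= 19/22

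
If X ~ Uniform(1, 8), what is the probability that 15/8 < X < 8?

P(15/8 < X < 8) = ∫_{15/8}^{8} f(x) dx
where f(x) = \frac{1}{7}
= \frac{7}{8}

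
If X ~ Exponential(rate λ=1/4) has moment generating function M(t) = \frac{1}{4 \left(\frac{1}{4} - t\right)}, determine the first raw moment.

To find E[X], compute M^(1)(0):
M^(1)(t) = \frac{1}{4 \left(\frac{1}{4} - t\right)^{2}}
M^(1)(0) = 4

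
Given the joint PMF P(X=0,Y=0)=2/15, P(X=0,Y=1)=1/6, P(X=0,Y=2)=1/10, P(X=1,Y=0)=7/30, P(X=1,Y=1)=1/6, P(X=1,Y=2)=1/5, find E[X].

First find marginal of X:
P(X=0) = 2/5
P(X=1) = 3/5
E[X] = 0 × 2/5 + 1 × 3/5 = 3/5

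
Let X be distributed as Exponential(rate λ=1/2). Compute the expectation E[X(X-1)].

E[X(X-1)] = E[X² - X] = E[X²] - E[X]
E[X] = 2
E[X²] = Var(X) + (E[X])² = 4 + (2)² = 8
E[X(X-1)] = 8 - 2 = 6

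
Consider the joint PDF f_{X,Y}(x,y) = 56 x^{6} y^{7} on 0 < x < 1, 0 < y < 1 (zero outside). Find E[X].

E[X] = ∫_0^1 ∫_0^1 x × f(x,y) dy dx
= ∫_0^1 ∫_0^1 x × (56 x^{6} y^{7}) dy dx
= \frac{7}{8}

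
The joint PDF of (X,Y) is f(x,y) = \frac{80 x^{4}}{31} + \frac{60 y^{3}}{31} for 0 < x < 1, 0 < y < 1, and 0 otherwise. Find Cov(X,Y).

E[XY] = ∫∫ xy × f(x,y) dx dy = \frac{38}{93}
E[X] = \frac{125}{186}
E[Y] = \frac{20}{31}
Cov(X,Y) = E[XY] - E[X]E[Y] = - \frac{24}{961}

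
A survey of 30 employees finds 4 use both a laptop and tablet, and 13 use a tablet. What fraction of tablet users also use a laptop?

P(A ∩ B) = 4/30 = 2/15
P(B) = 13/30
P(A|B) = P(A ∩ B) / P(B) = (2/15) / (13/30) = 4/13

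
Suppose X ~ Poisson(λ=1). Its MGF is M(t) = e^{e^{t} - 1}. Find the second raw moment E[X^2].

To find E[X^2], compute M^(2)(0):
M^(1)(t) = e^{t} e^{e^{t} - 1}
M^(2)(t) = e^{2 t} e^{e^{t} - 1} + e^{t} e^{e^{t} - 1}
M^(2)(0) = 2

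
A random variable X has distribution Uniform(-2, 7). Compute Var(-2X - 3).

For X ~ Uniform(-2, 7):
Var(X) = \frac{27}{4}
Var(-2X - 3) = (-2)² × Var(X) = 4 × \frac{27}{4} = 27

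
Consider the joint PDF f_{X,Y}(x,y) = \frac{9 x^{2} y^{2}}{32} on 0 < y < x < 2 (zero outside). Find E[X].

f_X(x) = ∫_0^x \frac{9 x^{2} y^{2}}{32} dy = \frac{3 x^{5}}{32}
E[X] = ∫_0^2 x × (\frac{3 x^{5}}{32}) dx = \frac{12}{7}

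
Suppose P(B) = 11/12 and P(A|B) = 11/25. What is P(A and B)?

By definition, P(A|B) = P(A ∩ B) / P(B)
So P(A ∩ B) = P(A|B) × P(B)
= 11/25 × 11/12
= 121/300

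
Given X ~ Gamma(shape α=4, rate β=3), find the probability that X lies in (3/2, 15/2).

P(3/2 < X < 15/2) = ∫_{3/2}^{15/2} f(x) dx
where f(x) = \frac{27 x^{3} e^{- 3 x}}{2}
= \frac{-34801 + 493 e^{18}}{16 e^{\frac{45}{2}}}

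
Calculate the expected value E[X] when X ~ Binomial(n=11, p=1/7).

For X ~ Binomial(n=11, p=1/7), the expected value is:
E[X] = \frac{11}{7}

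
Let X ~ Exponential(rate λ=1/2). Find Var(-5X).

For X ~ Exponential(rate λ=1/2):
Var(X) = 4
Var(-5X) = (-5)² × Var(X) = 25 × 4 = 100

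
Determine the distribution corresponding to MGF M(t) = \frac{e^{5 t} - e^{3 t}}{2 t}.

The MGF M(t) = \frac{e^{5 t} - e^{3 t}}{2 t} is the standard form for the Uniform distribution.
Comparing with the known MGF formula identifies: Uniform(3, 5)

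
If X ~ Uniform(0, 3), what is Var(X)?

For X ~ Uniform(0, 3):
Var(X) = \frac{3}{4}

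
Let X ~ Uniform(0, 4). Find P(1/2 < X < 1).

P(1/2 < X < 1) = ∫_{1/2}^{1} f(x) dx
where f(x) = \frac{1}{4}
= \frac{1}{8}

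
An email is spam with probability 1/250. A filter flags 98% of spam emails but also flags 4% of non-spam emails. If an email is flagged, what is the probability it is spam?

Let D = the rare event, + = positive/flagged.
P(D) = 1/250
P(+|D) = 98/100 = 49/50
P(+|D') = 4/100 = 1/25
P(+) = P(+|D)P(D) + P(+|D')P(D')
     = \frac{49}{50} × \frac{1}{250} + \frac{1}{25} × \frac{249}{250}
     = \frac{547}{12500}
P(D|+) = P(+|D)P(D)/P(+) = \frac{49}{547}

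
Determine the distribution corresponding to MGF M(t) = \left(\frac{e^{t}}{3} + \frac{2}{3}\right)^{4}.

The MGF M(t) = \left(\frac{e^{t}}{3} + \frac{2}{3}\right)^{4} is the standard form for the Binomial distribution.
Comparing with the known MGF formula identifies: Binomial(n=4, p=1/3)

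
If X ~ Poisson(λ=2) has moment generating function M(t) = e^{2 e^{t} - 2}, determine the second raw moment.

To find E[X^2], compute M^(2)(0):
M^(1)(t) = 2 e^{t} e^{2 e^{t} - 2}
M^(2)(t) = 4 e^{2 t} e^{2 e^{t} - 2} + 2 e^{t} e^{2 e^{t} - 2}
M^(2)(0) = 6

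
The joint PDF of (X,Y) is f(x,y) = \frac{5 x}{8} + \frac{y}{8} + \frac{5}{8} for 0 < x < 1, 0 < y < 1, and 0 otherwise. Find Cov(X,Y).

E[XY] = ∫∫ xy × f(x,y) dx dy = \frac{9}{32}
E[X] = \frac{53}{96}
E[Y] = \frac{49}{96}
Cov(X,Y) = E[XY] - E[X]E[Y] = - \frac{5}{9216}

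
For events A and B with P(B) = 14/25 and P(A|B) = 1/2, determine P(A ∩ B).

By definition, P(A|B) = P(A ∩ B) / P(B)
So P(A ∩ B) = P(A|B) × P(B)
= 1/2 × 14/25
= 7/25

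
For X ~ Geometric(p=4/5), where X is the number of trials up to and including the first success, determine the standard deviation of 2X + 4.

For X ~ Geometric(p=4/5), where X is the number of trials up to and including the first success:
Var(X) = \frac{5}{16}
SD(X) = √(Var(X)) = √(\frac{5}{16}) = \frac{\sqrt{5}}{4}
SD(2X + 4) = |2| × SD(X) = 2 × \frac{\sqrt{5}}{4} = \frac{\sqrt{5}}{2}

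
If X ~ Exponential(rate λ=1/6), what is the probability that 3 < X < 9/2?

P(3 < X < 9/2) = ∫_{3}^{9/2} f(x) dx
where f(x) = \frac{e^{- \frac{x}{6}}}{6}
= - \frac{1}{e^{\frac{3}{4}}} + e^{- \frac{1}{2}}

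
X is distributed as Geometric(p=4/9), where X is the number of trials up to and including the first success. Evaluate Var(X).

For X ~ Geometric(p=4/9), where X is the number of trials up to and including the first success:
Var(X) = \frac{45}{16}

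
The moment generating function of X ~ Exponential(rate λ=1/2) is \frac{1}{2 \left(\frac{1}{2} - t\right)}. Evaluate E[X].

To find E[X], compute M^(1)(0):
M^(1)(t) = \frac{1}{2 \left(\frac{1}{2} - t\right)^{2}}
M^(1)(0) = 2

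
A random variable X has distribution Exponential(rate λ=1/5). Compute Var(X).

For X ~ Exponential(rate λ=1/5):
Var(X) = 25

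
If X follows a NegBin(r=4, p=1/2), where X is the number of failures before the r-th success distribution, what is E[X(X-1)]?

E[X(X-1)] = E[X² - X] = E[X²] - E[X]
E[X] = 4
E[X²] = Var(X) + (E[X])² = 8 + (4)² = 24
E[X(X-1)] = 24 - 4 = 20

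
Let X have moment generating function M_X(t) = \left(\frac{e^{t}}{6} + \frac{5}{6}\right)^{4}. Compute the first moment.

To find E[X], compute M^(1)(0):
M^(1)(t) = \frac{2 \left(\frac{e^{t}}{6} + \frac{5}{6}\right)^{3} e^{t}}{3}
M^(1)(0) = \frac{2}{3}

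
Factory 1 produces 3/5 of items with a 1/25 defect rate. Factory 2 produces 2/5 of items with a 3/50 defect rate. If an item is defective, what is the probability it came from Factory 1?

Using Bayes' theorem:
P(F1) = 3/5, P(D|F1) = 1/25
P(F2) = 2/5, P(D|F2) = 3/50
P(D) = P(D|F1)P(F1) + P(D|F2)P(F2)
     = \frac{6}{125}
P(F1|D) = P(D|F1)P(F1) / P(D)
= \frac{1}{2}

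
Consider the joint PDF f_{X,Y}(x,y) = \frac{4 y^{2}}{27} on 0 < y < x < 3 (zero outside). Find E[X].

f_X(x) = ∫_0^x \frac{4 y^{2}}{27} dy = \frac{4 x^{3}}{81}
E[X] = ∫_0^3 x × (\frac{4 x^{3}}{81}) dx = \frac{12}{5}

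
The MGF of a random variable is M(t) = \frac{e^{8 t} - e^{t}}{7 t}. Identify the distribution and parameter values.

The MGF M(t) = \frac{e^{8 t} - e^{t}}{7 t} is the standard form for the Uniform distribution.
Comparing with the known MGF formula identifies: Uniform(1, 8)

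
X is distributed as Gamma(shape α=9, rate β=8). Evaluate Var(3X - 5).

For X ~ Gamma(shape α=9, rate β=8):
Var(X) = \frac{9}{64}
Var(3X - 5) = (3)² × Var(X) = 9 × \frac{9}{64} = \frac{81}{64}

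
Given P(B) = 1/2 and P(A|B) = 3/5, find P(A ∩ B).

By definition, P(A|B) = P(A ∩ B) / P(B)
So P(A ∩ B) = P(A|B) × P(B)
= 3/5 × 1/2
= 3/10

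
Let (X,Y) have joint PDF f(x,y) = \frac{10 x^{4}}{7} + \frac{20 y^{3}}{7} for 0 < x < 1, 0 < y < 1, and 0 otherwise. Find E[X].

E[X] = ∫_0^1 ∫_0^1 x × f(x,y) dy dx
= ∫_0^1 ∫_0^1 x × (\frac{10 x^{4}}{7} + \frac{20 y^{3}}{7}) dy dx
= \frac{25}{42}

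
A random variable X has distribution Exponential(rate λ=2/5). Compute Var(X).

For X ~ Exponential(rate λ=2/5):
Var(X) = \frac{25}{4}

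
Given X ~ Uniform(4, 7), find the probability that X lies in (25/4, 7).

P(25/4 < X < 7) = ∫_{25/4}^{7} f(x) dx
where f(x) = \frac{1}{3}
= \frac{1}{4}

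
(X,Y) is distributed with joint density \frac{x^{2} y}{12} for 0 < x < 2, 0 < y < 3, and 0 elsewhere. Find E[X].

f_X(x) = ∫_0^3 \frac{x^{2} y}{12} dy = \frac{3 x^{2}}{8}
E[X] = ∫_0^2 x × (\frac{3 x^{2}}{8}) dx = \frac{3}{2}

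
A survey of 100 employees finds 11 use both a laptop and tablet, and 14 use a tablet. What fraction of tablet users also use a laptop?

P(A ∩ B) = 11/100
P(B) = 14/100 = 7/50
P(A|B) = P(A ∩ B) / P(B) = (11/100) / (7/50) = 11/14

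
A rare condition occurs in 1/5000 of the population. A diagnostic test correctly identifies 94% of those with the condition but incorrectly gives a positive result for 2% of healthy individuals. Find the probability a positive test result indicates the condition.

Let D = the rare event, + = positive/flagged.
P(D) = 1/5000
P(+|D) = 94/100 = 47/50
P(+|D') = 2/100 = 1/50
P(+) = P(+|D)P(D) + P(+|D')P(D')
     = \frac{47}{50} × \frac{1}{5000} + \frac{1}{50} × \frac{4999}{5000}
     = \frac{2523}{125000}
P(D|+) = P(+|D)P(D)/P(+) = \frac{47}{5046}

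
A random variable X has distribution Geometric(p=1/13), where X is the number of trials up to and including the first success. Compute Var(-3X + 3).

For X ~ Geometric(p=1/13), where X is the number of trials up to and including the first success:
Var(X) = 156
Var(-3X + 3) = (-3)² × Var(X) = 9 × 156 = 1404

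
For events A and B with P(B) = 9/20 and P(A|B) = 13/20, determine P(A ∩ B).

By definition, P(A|B) = P(A ∩ B) / P(B)
So P(A ∩ B) = P(A|B) × P(B)
= 13/20 × 9/20
= 117/400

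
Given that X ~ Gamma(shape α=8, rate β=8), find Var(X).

For X ~ Gamma(shape α=8, rate β=8):
Var(X) = \frac{1}{8}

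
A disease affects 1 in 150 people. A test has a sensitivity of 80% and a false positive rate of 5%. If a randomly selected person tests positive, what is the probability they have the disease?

Let D = the rare event, + = positive/flagged.
P(D) = 1/150
P(+|D) = 80/100 = 4/5
P(+|D') = 5/100 = 1/20
P(+) = P(+|D)P(D) + P(+|D')P(D')
     = \frac{4}{5} × \frac{1}{150} + \frac{1}{20} × \frac{149}{150}
     = \frac{11}{200}
P(D|+) = P(+|D)P(D)/P(+) = \frac{16}{165}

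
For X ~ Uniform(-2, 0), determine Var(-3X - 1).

For X ~ Uniform(-2, 0):
Var(X) = \frac{1}{3}
Var(-3X - 1) = (-3)² × Var(X) = 9 × \frac{1}{3} = 3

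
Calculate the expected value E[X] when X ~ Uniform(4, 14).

For X ~ Uniform(4, 14), the expected value is:
E[X] = 9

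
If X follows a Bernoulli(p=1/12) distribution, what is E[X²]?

Using the identity E[X²] = Var(X) + (E[X])²:
E[X] = \frac{1}{12}
Var(X) = \frac{11}{144}
E[X²] = \frac{11}{144} + (\frac{1}{12})²
= \frac{1}{12}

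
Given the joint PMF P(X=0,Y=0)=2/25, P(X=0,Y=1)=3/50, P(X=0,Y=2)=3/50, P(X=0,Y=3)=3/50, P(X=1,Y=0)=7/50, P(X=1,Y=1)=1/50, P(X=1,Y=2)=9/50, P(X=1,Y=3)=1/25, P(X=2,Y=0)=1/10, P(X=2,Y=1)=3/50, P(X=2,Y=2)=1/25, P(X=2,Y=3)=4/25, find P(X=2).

P(X=2) = P(X=2,Y=0) + P(X=2,Y=1) + P(X=2,Y=2) + P(X=2,Y=3)
= 1/10 + 3/50 + 1/25 + 4/25
= 9/25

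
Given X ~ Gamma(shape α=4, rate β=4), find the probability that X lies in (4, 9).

P(4 < X < 9) = ∫_{4}^{9} f(x) dx
where f(x) = \frac{128 x^{3} e^{- 4 x}}{3}
= \frac{-25383 + 2483 e^{20}}{3 e^{36}}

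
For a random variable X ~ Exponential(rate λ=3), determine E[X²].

Using the identity E[X²] = Var(X) + (E[X])²:
E[X] = \frac{1}{3}
Var(X) = \frac{1}{9}
E[X²] = \frac{1}{9} + (\frac{1}{3})²
= \frac{2}{9}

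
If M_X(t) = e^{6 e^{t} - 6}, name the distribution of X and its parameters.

The MGF M(t) = e^{6 e^{t} - 6} is the standard form for the Poisson distribution.
Comparing with the known MGF formula identifies: Poisson(λ=6)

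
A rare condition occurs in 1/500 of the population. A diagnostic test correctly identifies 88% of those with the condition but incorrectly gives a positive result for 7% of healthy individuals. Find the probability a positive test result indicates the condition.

Let D = the rare event, + = positive/flagged.
P(D) = 1/500
P(+|D) = 88/100 = 22/25
P(+|D') = 7/100
P(+) = P(+|D)P(D) + P(+|D')P(D')
     = \frac{22}{25} × \frac{1}{500} + \frac{7}{100} × \frac{499}{500}
     = \frac{3581}{50000}
P(D|+) = P(+|D)P(D)/P(+) = \frac{88}{3581}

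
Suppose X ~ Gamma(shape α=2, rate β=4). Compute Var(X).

For X ~ Gamma(shape α=2, rate β=4):
Var(X) = \frac{1}{8}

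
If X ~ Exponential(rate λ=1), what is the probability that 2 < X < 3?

P(2 < X < 3) = ∫_{2}^{3} f(x) dx
where f(x) = e^{- x}
= - \frac{1 - e}{e^{3}}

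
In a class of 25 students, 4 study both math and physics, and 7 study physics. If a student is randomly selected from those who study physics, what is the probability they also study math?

P(A ∩ B) = 4/25
P(B) = 7/25
P(A|B) = P(A ∩ B) / P(B) = (4/25) / (7/25) = 4/7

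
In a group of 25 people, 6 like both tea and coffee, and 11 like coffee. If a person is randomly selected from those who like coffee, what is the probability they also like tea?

P(A ∩ B) = 6/25
P(B) = 11/25
P(A|B) = P(A ∩ B) / P(B) = (6/25) / (11/25) = 6/11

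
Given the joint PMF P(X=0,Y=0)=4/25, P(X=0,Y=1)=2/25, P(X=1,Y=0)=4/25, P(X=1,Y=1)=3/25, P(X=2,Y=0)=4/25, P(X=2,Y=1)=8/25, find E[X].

First find marginal of X:
P(X=0) = 6/25
P(X=1) = 7/25
P(X=2) = 12/25
E[X] = 0 × 6/25 + 1 × 7/25 + 2 × 12/25 = 31/25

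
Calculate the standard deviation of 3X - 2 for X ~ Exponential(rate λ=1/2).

For X ~ Exponential(rate λ=1/2):
Var(X) = 4
SD(X) = √(Var(X)) = √(4) = 2
SD(3X - 2) = |3| × SD(X) = 3 × 2 = 6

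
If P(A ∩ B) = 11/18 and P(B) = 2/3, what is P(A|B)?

P(A|B) = P(A ∩ B) / P(B)
= (11/18) / (2/3)
= 11/12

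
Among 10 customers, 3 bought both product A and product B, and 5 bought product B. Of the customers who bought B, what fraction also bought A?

P(A ∩ B) = 3/10
P(B) = 5/10 = 1/2
P(A|B) = P(A ∩ B) / P(B) = (3/10) / (1/2) = 3/5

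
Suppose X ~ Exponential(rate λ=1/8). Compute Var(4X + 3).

For X ~ Exponential(rate λ=1/8):
Var(X) = 64
Var(4X + 3) = (4)² × Var(X) = 16 × 64 = 1024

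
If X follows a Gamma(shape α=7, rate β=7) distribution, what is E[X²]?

Using the identity E[X²] = Var(X) + (E[X])²:
E[X] = 1
Var(X) = \frac{1}{7}
E[X²] = \frac{1}{7} + (1)²
= \frac{8}{7}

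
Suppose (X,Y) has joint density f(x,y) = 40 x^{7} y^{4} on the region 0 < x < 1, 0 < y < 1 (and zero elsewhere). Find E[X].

E[X] = ∫_0^1 ∫_0^1 x × f(x,y) dy dx
= ∫_0^1 ∫_0^1 x × (40 x^{7} y^{4}) dy dx
= \frac{8}{9}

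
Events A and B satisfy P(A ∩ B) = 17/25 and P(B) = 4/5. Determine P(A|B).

P(A|B) = P(A ∩ B) / P(B)
= (17/25) / (4/5)
= 17/20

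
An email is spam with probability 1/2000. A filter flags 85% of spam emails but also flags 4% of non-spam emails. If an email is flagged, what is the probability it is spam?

Let D = the rare event, + = positive/flagged.
P(D) = 1/2000
P(+|D) = 85/100 = 17/20
P(+|D') = 4/100 = 1/25
P(+) = P(+|D)P(D) + P(+|D')P(D')
     = \frac{17}{20} × \frac{1}{2000} + \frac{1}{25} × \frac{1999}{2000}
     = \frac{8081}{200000}
P(D|+) = P(+|D)P(D)/P(+) = \frac{85}{8081}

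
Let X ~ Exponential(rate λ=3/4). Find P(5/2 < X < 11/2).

P(5/2 < X < 11/2) = ∫_{5/2}^{11/2} f(x) dx
where f(x) = \frac{3 e^{- \frac{3 x}{4}}}{4}
= - \frac{1 - e^{\frac{9}{4}}}{e^{\frac{33}{8}}}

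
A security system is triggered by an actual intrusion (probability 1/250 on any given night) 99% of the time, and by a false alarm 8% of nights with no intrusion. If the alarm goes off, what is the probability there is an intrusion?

Let D = the rare event, + = positive/flagged.
P(D) = 1/250
P(+|D) = 99/100
P(+|D') = 8/100 = 2/25
P(+) = P(+|D)P(D) + P(+|D')P(D')
     = \frac{99}{100} × \frac{1}{250} + \frac{2}{25} × \frac{249}{250}
     = \frac{2091}{25000}
P(D|+) = P(+|D)P(D)/P(+) = \frac{33}{697}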